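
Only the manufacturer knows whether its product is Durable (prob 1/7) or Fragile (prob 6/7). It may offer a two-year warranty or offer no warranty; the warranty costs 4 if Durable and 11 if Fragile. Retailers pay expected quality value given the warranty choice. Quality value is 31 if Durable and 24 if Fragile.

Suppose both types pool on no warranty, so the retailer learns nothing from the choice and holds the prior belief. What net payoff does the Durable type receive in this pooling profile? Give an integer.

Pooled price = 1/7·31 + 6/7·24 = 25.
Durable pays no cost for no warranty, so net payoff = 25.

25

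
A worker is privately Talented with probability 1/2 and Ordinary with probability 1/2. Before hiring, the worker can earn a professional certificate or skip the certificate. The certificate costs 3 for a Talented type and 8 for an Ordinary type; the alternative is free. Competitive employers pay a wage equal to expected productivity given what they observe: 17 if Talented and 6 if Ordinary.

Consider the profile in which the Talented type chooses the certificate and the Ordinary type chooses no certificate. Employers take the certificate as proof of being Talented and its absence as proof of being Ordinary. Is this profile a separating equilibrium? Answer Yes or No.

No

Under these beliefs, the certificate earns wage 17 and no certificate earns wage 6.
Talented: the certificate nets 17 − 3 = 14; no certificate nets 6. Talented prefers the certificate.
Ordinary: the certificate nets 17 − 8 = 9; no certificate nets 6. Ordinary would deviate to the certificate.
Ordinary has a profitable deviation, so the profile is not an equilibrium.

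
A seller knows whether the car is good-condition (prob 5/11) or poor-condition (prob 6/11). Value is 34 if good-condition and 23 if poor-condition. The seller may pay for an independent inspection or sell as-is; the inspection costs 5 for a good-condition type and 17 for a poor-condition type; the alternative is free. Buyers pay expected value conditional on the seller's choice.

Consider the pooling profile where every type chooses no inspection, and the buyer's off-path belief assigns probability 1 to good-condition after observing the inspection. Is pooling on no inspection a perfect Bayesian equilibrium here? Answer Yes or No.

On path, the buyer holds the prior and pays 5/11·34 + 6/11·23 = 28. Off path (the inspection), believing good-condition, it pays 34.
good-condition: no inspection nets 28; the inspection nets 34 − 5 = 29. good-condition would deviate.
poor-condition: no inspection nets 28; the inspection nets 34 − 17 = 17. poor-condition stays.
A type deviates, so pooling fails.

No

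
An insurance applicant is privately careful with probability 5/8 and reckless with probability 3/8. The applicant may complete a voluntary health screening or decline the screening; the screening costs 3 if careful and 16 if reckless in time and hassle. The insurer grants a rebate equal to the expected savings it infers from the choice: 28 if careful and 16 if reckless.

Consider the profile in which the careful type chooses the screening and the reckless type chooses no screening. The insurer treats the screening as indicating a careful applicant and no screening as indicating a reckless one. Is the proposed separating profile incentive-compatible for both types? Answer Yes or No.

Under these beliefs, the screening earns rebate 28 and no screening earns rebate 16.
careful: the screening nets 28 − 3 = 25; no screening nets 16. careful prefers the screening.
reckless: the screening nets 28 − 16 = 12; no screening nets 16. reckless prefers no screening.
Neither type deviates, so the separating profile is an equilibrium.

Yes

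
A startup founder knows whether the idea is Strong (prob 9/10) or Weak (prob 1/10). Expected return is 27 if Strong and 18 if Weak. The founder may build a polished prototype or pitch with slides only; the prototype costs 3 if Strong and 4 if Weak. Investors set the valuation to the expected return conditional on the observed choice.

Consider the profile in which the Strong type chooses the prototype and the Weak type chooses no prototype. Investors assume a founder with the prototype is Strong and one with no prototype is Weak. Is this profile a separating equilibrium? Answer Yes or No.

Under these beliefs, the prototype earns valuation 27 and no prototype earns valuation 18.
Strong: the prototype nets 27 − 3 = 24; no prototype nets 18. Strong prefers the prototype.
Weak: the prototype nets 27 − 4 = 23; no prototype nets 18. Weak would deviate to the prototype.
Weak has a profitable deviation, so the profile is not an equilibrium.

No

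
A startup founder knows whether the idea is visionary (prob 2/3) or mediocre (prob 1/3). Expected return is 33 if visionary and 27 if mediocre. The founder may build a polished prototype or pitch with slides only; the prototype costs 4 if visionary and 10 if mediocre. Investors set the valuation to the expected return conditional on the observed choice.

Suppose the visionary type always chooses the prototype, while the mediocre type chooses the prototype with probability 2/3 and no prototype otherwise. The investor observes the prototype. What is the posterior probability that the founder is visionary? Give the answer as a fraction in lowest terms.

P(the prototype) = (2/3)·1 + (1/3)·(2/3) = 8/9.
By Bayes' rule, P(visionary | the prototype) = (2/3) / (8/9) = 3/4.

3/4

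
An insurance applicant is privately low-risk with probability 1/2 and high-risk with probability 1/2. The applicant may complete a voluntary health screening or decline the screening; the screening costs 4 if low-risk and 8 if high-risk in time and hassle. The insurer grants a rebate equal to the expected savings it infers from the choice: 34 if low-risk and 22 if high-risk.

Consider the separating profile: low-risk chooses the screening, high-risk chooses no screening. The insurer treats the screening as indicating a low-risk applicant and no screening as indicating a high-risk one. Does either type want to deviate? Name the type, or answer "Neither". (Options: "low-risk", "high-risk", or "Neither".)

high-risk

The screening pays 34; no screening pays 22.
low-risk: assigned the screening, nets 34 − 4 = 30; deviating to no screening nets 22.
high-risk: assigned no screening, nets 22; deviating to the screening nets 34 − 8 = 26.
The high-risk type gains 4 by deviating.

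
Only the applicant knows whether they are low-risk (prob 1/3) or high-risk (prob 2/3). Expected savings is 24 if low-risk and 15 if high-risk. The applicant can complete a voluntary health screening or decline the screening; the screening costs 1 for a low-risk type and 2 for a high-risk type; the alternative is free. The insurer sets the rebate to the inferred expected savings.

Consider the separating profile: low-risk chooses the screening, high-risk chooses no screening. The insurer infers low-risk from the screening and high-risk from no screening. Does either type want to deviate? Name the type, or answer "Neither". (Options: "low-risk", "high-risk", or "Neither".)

high-risk

The screening pays 24; no screening pays 15.
low-risk: assigned the screening, nets 24 − 1 = 23; deviating to no screening nets 15.
high-risk: assigned no screening, nets 15; deviating to the screening nets 24 − 2 = 22.
The high-risk type gains 7 by deviating.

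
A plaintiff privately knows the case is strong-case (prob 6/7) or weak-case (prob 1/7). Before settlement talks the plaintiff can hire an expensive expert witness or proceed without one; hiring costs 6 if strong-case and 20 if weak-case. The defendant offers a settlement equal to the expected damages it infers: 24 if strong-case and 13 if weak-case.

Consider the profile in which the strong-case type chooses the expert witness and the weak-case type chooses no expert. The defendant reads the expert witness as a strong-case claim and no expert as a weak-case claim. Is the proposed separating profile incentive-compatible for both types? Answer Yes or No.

Under these beliefs, the expert witness earns settlement 24 and no expert earns settlement 13.
strong-case: the expert witness nets 24 − 6 = 18; no expert nets 13. strong-case prefers the expert witness.
weak-case: the expert witness nets 24 − 20 = 4; no expert nets 13. weak-case prefers no expert.
Neither type deviates, so the separating profile is an equilibrium.

Yes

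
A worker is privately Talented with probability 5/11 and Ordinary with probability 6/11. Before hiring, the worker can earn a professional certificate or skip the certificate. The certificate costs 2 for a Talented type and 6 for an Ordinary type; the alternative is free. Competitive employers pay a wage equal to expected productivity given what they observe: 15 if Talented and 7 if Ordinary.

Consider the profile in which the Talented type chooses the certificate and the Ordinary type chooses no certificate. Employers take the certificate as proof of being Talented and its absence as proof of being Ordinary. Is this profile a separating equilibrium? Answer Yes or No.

Under these beliefs, the certificate earns wage 15 and no certificate earns wage 7.
Talented: the certificate nets 15 − 2 = 13; no certificate nets 7. Talented prefers the certificate.
Ordinary: the certificate nets 15 − 6 = 9; no certificate nets 7. Ordinary would deviate to the certificate.
Ordinary has a profitable deviation, so the profile is not an equilibrium.

No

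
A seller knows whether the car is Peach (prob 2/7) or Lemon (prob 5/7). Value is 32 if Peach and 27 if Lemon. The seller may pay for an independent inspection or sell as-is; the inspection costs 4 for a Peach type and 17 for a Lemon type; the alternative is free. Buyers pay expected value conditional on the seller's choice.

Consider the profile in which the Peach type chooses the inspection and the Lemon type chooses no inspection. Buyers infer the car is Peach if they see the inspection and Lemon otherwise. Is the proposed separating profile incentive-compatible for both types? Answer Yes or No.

Under these beliefs, the inspection earns price 32 and no inspection earns price 27.
Peach: the inspection nets 32 − 4 = 28; no inspection nets 27. Peach prefers the inspection.
Lemon: the inspection nets 32 − 17 = 15; no inspection nets 27. Lemon prefers no inspection.
Neither type deviates, so the separating profile is an equilibrium.

Yes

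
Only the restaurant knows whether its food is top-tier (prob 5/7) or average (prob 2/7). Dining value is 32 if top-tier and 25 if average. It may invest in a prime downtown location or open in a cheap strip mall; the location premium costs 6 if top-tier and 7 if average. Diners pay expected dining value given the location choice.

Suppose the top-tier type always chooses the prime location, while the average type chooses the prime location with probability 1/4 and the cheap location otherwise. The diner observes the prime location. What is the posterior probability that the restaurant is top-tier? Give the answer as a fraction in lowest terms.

P(the prime location) = (5/7)·1 + (2/7)·(1/4) = 11/14.
By Bayes' rule, P(top-tier | the prime location) = (5/7) / (11/14) = 10/11.

10/11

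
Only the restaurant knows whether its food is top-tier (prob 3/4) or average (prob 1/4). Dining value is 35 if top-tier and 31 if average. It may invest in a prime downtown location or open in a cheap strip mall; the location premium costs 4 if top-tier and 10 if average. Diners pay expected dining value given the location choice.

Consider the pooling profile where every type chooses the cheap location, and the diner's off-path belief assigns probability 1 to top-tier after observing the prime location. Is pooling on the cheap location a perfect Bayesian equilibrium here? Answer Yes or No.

On path, the diner holds the prior and pays 3/4·35 + 1/4·31 = 34. Off path (the prime location), believing top-tier, it pays 35.
top-tier: the cheap location nets 34; the prime location nets 35 − 4 = 31. top-tier stays.
average: the cheap location nets 34; the prime location nets 35 − 10 = 25. average stays.
No type deviates, so pooling is sustained.

Yes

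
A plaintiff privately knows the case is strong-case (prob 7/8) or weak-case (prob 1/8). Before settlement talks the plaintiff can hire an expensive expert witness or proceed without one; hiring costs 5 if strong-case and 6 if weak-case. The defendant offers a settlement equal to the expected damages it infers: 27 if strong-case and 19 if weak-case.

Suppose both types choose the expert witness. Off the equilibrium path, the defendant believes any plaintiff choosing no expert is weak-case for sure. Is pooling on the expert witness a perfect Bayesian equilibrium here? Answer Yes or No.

Yes

On path, the defendant holds the prior and pays 7/8·27 + 1/8·19 = 26. Off path (no expert), believing weak-case, it pays 19.
strong-case: the expert witness nets 26 − 5 = 21; no expert nets 19. strong-case stays.
weak-case: the expert witness nets 26 − 6 = 20; no expert nets 19. weak-case stays.
No type deviates, so pooling is sustained.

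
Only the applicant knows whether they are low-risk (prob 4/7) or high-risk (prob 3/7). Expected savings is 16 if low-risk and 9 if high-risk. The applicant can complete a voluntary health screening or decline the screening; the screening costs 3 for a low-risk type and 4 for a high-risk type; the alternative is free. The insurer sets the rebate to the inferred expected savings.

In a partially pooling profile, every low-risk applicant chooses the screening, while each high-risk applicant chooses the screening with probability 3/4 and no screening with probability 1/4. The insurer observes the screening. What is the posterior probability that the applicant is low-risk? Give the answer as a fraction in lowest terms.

16/25

P(the screening) = (4/7)·1 + (3/7)·(3/4) = 25/28.
By Bayes' rule, P(low-risk | the screening) = (4/7) / (25/28) = 16/25.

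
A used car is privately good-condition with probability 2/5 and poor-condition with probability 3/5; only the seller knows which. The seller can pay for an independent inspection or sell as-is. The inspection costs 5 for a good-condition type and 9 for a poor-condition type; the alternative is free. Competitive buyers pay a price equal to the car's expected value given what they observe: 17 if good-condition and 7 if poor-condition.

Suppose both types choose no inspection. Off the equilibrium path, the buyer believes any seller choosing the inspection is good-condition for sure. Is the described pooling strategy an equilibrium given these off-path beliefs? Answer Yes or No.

On path, the buyer holds the prior and pays 2/5·17 + 3/5·7 = 11. Off path (the inspection), believing good-condition, it pays 17.
good-condition: no inspection nets 11; the inspection nets 17 − 5 = 12. good-condition would deviate.
poor-condition: no inspection nets 11; the inspection nets 17 − 9 = 8. poor-condition stays.
A type deviates, so pooling fails.

No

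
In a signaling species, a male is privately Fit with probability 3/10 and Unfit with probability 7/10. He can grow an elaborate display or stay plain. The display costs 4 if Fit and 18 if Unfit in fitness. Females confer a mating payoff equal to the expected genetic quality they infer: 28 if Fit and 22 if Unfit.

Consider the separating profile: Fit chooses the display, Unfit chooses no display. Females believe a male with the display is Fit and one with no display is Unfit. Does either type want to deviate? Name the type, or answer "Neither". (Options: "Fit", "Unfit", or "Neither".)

Neither

The display pays 28; no display pays 22.
Fit: assigned the display, nets 28 − 4 = 24; deviating to no display nets 22.
Unfit: assigned no display, nets 22; deviating to the display nets 28 − 18 = 10.
Both types strictly prefer their assigned action; no profitable deviation.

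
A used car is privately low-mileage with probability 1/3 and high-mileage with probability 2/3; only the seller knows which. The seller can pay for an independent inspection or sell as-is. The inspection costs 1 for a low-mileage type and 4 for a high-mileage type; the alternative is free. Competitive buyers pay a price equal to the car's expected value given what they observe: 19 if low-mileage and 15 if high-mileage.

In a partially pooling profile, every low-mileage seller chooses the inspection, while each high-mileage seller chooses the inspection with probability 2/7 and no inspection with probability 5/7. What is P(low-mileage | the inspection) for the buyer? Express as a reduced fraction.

7/11

P(the inspection) = (1/3)·1 + (2/3)·(2/7) = 11/21.
By Bayes' rule, P(low-mileage | the inspection) = (1/3) / (11/21) = 7/11.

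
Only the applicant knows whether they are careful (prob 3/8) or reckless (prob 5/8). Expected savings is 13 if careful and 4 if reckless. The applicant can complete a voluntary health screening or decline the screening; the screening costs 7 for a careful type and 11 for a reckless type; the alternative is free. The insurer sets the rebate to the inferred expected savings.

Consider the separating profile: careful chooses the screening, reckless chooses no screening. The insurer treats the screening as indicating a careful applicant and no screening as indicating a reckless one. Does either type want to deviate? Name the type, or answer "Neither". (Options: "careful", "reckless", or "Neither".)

Neither

The screening pays 13; no screening pays 4.
careful: assigned the screening, nets 13 − 7 = 6; deviating to no screening nets 4.
reckless: assigned no screening, nets 4; deviating to the screening nets 13 − 11 = 2.
Both types strictly prefer their assigned action; no profitable deviation.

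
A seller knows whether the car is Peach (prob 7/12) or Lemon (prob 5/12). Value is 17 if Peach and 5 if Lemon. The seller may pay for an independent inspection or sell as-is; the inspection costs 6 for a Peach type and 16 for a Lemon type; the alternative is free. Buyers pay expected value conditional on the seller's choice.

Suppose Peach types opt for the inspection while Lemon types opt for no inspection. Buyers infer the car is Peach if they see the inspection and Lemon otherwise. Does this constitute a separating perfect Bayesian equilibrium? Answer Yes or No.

Yes

Under these beliefs, the inspection earns price 17 and no inspection earns price 5.
Peach: the inspection nets 17 − 6 = 11; no inspection nets 5. Peach prefers the inspection.
Lemon: the inspection nets 17 − 16 = 1; no inspection nets 5. Lemon prefers no inspection.
Neither type deviates, so the separating profile is an equilibrium.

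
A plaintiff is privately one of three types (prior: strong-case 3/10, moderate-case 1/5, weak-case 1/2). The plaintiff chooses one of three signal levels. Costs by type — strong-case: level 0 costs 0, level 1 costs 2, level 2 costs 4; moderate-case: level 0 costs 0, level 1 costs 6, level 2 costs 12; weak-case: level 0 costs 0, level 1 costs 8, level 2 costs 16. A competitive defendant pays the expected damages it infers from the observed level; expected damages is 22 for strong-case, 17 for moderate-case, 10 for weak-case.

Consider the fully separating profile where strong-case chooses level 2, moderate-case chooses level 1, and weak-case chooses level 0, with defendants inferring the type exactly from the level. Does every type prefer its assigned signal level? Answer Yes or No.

Yes

Separating settlements: level 2 → 22, level 1 → 17, level 0 → 10.
strong-case (assigned level 2): level 0: 10 − 0 = 10; level 1: 17 − 2 = 15; level 2: 22 − 4 = 18. strong-case stays.
moderate-case (assigned level 1): level 0: 10 − 0 = 10; level 1: 17 − 6 = 11; level 2: 22 − 12 = 10. moderate-case stays.
weak-case (assigned level 0): level 0: 10 − 0 = 10; level 1: 17 − 8 = 9; level 2: 22 − 16 = 6. weak-case stays.
Every type prefers its assigned level; separation holds.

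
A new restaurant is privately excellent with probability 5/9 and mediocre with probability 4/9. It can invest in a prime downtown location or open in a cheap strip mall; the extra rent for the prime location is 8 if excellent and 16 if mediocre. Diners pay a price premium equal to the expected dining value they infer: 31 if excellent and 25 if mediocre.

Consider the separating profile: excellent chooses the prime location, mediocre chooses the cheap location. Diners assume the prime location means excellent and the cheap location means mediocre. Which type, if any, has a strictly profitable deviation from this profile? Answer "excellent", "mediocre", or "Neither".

The prime location pays 31; the cheap location pays 25.
excellent: assigned the prime location, nets 31 − 8 = 23; deviating to the cheap location nets 25.
mediocre: assigned the cheap location, nets 25; deviating to the prime location nets 31 − 16 = 15.
The excellent type gains 2 by deviating.

excellent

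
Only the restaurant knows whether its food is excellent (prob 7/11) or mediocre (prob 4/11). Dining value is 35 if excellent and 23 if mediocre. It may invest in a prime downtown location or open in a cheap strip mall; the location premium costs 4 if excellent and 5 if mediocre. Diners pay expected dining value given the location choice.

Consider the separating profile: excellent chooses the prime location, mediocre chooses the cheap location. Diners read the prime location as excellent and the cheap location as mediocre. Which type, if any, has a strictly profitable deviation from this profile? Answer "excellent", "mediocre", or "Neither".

mediocre

The prime location pays 35; the cheap location pays 23.
excellent: assigned the prime location, nets 35 − 4 = 31; deviating to the cheap location nets 23.
mediocre: assigned the cheap location, nets 23; deviating to the prime location nets 35 − 5 = 30.
The mediocre type gains 7 by deviating.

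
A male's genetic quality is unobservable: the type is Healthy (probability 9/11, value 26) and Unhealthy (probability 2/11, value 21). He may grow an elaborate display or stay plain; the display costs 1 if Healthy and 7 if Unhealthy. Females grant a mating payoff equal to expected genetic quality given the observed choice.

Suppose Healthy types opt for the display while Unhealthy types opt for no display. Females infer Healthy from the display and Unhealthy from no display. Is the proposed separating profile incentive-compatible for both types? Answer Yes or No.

Under these beliefs, the display earns mating payoff 26 and no display earns mating payoff 21.
Healthy: the display nets 26 − 1 = 25; no display nets 21. Healthy prefers the display.
Unhealthy: the display nets 26 − 7 = 19; no display nets 21. Unhealthy prefers no display.
Neither type deviates, so the separating profile is an equilibrium.

Yes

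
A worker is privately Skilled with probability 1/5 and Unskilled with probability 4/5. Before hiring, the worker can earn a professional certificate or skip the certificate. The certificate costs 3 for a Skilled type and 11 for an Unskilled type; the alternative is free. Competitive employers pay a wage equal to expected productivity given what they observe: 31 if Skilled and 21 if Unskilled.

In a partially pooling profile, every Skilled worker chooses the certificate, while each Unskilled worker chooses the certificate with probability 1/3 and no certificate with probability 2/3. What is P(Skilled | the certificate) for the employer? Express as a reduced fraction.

3/7

P(the certificate) = (1/5)·1 + (4/5)·(1/3) = 7/15.
By Bayes' rule, P(Skilled | the certificate) = (1/5) / (7/15) = 3/7.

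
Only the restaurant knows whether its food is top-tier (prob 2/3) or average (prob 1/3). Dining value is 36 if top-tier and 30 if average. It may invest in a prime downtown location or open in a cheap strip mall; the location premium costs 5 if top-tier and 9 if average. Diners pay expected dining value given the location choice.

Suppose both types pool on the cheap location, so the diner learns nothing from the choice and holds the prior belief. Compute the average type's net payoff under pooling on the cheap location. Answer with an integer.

Pooled price premium = 2/3·36 + 1/3·30 = 34.
average pays no cost for the cheap location, so net payoff = 34.

34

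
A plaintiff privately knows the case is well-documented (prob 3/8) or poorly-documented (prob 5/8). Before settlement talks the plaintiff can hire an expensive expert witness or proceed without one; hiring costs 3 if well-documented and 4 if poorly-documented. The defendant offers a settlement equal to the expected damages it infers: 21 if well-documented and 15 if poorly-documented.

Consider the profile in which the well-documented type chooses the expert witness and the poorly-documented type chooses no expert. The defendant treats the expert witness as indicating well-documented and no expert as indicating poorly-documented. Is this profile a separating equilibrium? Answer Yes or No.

No

Under these beliefs, the expert witness earns settlement 21 and no expert earns settlement 15.
well-documented: the expert witness nets 21 − 3 = 18; no expert nets 15. well-documented prefers the expert witness.
poorly-documented: the expert witness nets 21 − 4 = 17; no expert nets 15. poorly-documented would deviate to the expert witness.
poorly-documented has a profitable deviation, so the profile is not an equilibrium.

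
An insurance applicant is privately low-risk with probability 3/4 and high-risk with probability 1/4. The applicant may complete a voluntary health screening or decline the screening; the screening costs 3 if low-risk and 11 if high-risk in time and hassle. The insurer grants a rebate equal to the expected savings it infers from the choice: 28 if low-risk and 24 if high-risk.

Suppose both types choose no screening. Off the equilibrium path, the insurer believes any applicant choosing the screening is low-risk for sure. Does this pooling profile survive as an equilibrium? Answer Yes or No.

On path, the insurer holds the prior and pays 3/4·28 + 1/4·24 = 27. Off path (the screening), believing low-risk, it pays 28.
low-risk: no screening nets 27; the screening nets 28 − 3 = 25. low-risk stays.
high-risk: no screening nets 27; the screening nets 28 − 11 = 17. high-risk stays.
No type deviates, so pooling is sustained.

Yes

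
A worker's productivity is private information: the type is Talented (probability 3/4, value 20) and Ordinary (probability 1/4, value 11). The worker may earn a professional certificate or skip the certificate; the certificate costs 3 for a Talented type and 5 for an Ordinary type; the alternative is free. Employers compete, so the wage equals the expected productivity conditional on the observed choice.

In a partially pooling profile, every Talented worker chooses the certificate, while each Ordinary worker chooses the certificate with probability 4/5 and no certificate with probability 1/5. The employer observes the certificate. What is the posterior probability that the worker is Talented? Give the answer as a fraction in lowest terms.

15/19

P(the certificate) = (3/4)·1 + (1/4)·(4/5) = 19/20.
By Bayes' rule, P(Talented | the certificate) = (3/4) / (19/20) = 15/19.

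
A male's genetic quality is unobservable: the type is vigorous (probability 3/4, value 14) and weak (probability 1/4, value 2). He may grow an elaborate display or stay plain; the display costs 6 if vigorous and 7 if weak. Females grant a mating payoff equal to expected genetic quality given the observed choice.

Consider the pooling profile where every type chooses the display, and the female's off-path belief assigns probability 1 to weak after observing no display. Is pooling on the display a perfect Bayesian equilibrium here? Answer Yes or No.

On path, the female holds the prior and pays 3/4·14 + 1/4·2 = 11. Off path (no display), believing weak, it pays 2.
vigorous: the display nets 11 − 6 = 5; no display nets 2. vigorous stays.
weak: the display nets 11 − 7 = 4; no display nets 2. weak stays.
No type deviates, so pooling is sustained.

Yes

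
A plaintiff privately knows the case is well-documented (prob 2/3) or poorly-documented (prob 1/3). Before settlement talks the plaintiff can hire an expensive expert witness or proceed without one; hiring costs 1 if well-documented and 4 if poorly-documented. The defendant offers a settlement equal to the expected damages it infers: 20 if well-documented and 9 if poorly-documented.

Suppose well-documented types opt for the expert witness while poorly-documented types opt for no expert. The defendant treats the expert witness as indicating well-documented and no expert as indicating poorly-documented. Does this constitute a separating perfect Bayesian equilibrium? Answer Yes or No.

No

Under these beliefs, the expert witness earns settlement 20 and no expert earns settlement 9.
well-documented: the expert witness nets 20 − 1 = 19; no expert nets 9. well-documented prefers the expert witness.
poorly-documented: the expert witness nets 20 − 4 = 16; no expert nets 9. poorly-documented would deviate to the expert witness.
poorly-documented has a profitable deviation, so the profile is not an equilibrium.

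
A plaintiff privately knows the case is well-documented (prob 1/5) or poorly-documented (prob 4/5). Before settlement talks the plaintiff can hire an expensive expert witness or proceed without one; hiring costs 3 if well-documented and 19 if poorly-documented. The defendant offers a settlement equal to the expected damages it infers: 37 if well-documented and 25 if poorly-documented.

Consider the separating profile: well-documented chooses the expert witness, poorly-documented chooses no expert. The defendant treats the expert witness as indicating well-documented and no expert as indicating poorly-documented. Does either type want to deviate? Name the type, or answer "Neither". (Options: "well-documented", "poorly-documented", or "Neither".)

Neither

The expert witness pays 37; no expert pays 25.
well-documented: assigned the expert witness, nets 37 − 3 = 34; deviating to no expert nets 25.
poorly-documented: assigned no expert, nets 25; deviating to the expert witness nets 37 − 19 = 18.
Both types strictly prefer their assigned action; no profitable deviation.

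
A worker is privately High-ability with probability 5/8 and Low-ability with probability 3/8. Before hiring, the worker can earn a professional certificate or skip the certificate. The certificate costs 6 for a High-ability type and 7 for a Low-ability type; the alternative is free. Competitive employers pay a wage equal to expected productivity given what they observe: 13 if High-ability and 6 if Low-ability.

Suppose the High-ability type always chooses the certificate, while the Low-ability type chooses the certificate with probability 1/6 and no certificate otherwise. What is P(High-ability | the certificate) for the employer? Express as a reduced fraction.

10/11

P(the certificate) = (5/8)·1 + (3/8)·(1/6) = 11/16.
By Bayes' rule, P(High-ability | the certificate) = (5/8) / (11/16) = 10/11.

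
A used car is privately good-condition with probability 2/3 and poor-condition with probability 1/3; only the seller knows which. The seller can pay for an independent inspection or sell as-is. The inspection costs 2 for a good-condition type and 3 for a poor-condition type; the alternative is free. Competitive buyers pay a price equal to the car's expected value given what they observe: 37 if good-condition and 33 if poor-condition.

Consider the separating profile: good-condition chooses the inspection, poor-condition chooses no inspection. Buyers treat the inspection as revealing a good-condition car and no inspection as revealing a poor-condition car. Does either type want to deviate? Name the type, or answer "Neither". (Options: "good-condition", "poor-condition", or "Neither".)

The inspection pays 37; no inspection pays 33.
good-condition: assigned the inspection, nets 37 − 2 = 35; deviating to no inspection nets 33.
poor-condition: assigned no inspection, nets 33; deviating to the inspection nets 37 − 3 = 34.
The poor-condition type gains 1 by deviating.

poor-condition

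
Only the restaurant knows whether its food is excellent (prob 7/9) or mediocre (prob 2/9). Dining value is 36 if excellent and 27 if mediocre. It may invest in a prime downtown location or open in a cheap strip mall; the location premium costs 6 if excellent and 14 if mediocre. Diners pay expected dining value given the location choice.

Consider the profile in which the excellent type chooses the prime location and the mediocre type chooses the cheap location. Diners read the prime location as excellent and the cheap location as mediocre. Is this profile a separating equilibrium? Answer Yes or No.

Yes

Under these beliefs, the prime location earns price premium 36 and the cheap location earns price premium 27.
excellent: the prime location nets 36 − 6 = 30; the cheap location nets 27. excellent prefers the prime location.
mediocre: the prime location nets 36 − 14 = 22; the cheap location nets 27. mediocre prefers the cheap location.
Neither type deviates, so the separating profile is an equilibrium.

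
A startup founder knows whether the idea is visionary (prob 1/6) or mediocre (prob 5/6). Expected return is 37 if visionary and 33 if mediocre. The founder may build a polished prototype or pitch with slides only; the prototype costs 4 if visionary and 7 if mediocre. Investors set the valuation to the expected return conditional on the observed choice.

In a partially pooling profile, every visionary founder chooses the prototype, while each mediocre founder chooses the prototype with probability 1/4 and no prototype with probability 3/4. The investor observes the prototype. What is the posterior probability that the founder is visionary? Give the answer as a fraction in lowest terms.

P(the prototype) = (1/6)·1 + (5/6)·(1/4) = 3/8.
By Bayes' rule, P(visionary | the prototype) = (1/6) / (3/8) = 4/9.

4/9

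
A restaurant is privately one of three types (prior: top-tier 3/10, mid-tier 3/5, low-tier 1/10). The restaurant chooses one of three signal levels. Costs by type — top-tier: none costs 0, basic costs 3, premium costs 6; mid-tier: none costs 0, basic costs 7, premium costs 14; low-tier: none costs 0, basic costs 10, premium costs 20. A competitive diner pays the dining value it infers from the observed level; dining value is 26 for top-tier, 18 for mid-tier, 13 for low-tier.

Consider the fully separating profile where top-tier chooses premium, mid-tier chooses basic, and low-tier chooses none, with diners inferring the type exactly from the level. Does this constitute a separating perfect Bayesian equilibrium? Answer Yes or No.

Separating price premiums: premium → 26, basic → 18, none → 13.
top-tier (assigned premium): none: 13 − 0 = 13; basic: 18 − 3 = 15; premium: 26 − 6 = 20. top-tier stays.
mid-tier (assigned basic): none: 13 − 0 = 13; basic: 18 − 7 = 11; premium: 26 − 14 = 12. mid-tier prefers none.
low-tier (assigned none): none: 13 − 0 = 13; basic: 18 − 10 = 8; premium: 26 − 20 = 6. low-tier stays.
At least one type deviates; the separating profile fails.

No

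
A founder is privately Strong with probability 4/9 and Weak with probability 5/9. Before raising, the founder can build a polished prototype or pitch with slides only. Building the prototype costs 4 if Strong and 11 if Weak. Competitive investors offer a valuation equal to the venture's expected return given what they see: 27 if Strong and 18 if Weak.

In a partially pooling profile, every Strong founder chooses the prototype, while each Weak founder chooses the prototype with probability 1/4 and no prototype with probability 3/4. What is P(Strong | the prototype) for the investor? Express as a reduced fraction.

16/21

P(the prototype) = (4/9)·1 + (5/9)·(1/4) = 7/12.
By Bayes' rule, P(Strong | the prototype) = (4/9) / (7/12) = 16/21.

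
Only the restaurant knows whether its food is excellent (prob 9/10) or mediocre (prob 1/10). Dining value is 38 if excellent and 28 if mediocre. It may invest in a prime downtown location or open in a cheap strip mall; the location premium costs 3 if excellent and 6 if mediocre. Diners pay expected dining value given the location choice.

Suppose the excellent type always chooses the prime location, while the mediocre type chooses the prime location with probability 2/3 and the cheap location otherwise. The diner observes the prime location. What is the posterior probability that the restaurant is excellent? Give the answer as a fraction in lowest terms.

P(the prime location) = (9/10)·1 + (1/10)·(2/3) = 29/30.
By Bayes' rule, P(excellent | the prime location) = (9/10) / (29/30) = 27/29.

27/29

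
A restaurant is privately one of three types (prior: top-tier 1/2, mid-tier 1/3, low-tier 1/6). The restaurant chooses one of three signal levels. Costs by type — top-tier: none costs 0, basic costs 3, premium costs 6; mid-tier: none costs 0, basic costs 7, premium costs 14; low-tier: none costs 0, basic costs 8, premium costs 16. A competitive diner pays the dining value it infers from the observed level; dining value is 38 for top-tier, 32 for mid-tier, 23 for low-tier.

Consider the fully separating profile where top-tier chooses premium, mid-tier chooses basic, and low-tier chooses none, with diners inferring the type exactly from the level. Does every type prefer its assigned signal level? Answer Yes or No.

No

Separating price premiums: premium → 38, basic → 32, none → 23.
top-tier (assigned premium): none: 23 − 0 = 23; basic: 32 − 3 = 29; premium: 38 − 6 = 32. top-tier stays.
mid-tier (assigned basic): none: 23 − 0 = 23; basic: 32 − 7 = 25; premium: 38 − 14 = 24. mid-tier stays.
low-tier (assigned none): none: 23 − 0 = 23; basic: 32 − 8 = 24; premium: 38 − 16 = 22. low-tier prefers basic.
At least one type deviates; the separating profile fails.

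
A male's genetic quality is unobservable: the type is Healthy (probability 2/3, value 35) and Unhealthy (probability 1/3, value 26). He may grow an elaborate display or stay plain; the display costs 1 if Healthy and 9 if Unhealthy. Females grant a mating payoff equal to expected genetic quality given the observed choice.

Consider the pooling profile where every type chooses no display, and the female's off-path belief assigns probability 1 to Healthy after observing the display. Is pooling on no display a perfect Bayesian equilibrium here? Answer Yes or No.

On path, the female holds the prior and pays 2/3·35 + 1/3·26 = 32. Off path (the display), believing Healthy, it pays 35.
Healthy: no display nets 32; the display nets 35 − 1 = 34. Healthy would deviate.
Unhealthy: no display nets 32; the display nets 35 − 9 = 26. Unhealthy stays.
A type deviates, so pooling fails.

No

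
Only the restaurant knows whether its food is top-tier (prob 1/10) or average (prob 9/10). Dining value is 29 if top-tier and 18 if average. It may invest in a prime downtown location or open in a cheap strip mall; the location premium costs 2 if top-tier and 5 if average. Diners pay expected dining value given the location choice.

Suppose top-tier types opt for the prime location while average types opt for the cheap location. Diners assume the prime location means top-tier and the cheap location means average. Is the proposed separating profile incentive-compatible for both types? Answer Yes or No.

Under these beliefs, the prime location earns price premium 29 and the cheap location earns price premium 18.
top-tier: the prime location nets 29 − 2 = 27; the cheap location nets 18. top-tier prefers the prime location.
average: the prime location nets 29 − 5 = 24; the cheap location nets 18. average would deviate to the prime location.
average has a profitable deviation, so the profile is not an equilibrium.

No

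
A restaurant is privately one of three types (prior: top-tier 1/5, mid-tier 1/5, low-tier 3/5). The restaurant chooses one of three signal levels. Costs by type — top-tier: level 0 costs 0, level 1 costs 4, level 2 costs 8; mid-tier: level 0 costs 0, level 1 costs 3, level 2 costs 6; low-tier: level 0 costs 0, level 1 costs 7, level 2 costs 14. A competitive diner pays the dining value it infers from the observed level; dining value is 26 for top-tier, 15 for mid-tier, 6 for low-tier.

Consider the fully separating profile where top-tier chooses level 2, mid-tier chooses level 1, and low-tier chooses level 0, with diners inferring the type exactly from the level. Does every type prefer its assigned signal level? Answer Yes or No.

Separating price premiums: level 2 → 26, level 1 → 15, level 0 → 6.
top-tier (assigned level 2): level 0: 6 − 0 = 6; level 1: 15 − 4 = 11; level 2: 26 − 8 = 18. top-tier stays.
mid-tier (assigned level 1): level 0: 6 − 0 = 6; level 1: 15 − 3 = 12; level 2: 26 − 6 = 20. mid-tier prefers level 2.
low-tier (assigned level 0): level 0: 6 − 0 = 6; level 1: 15 − 7 = 8; level 2: 26 − 14 = 12. low-tier prefers level 2.
At least one type deviates; the separating profile fails.

No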